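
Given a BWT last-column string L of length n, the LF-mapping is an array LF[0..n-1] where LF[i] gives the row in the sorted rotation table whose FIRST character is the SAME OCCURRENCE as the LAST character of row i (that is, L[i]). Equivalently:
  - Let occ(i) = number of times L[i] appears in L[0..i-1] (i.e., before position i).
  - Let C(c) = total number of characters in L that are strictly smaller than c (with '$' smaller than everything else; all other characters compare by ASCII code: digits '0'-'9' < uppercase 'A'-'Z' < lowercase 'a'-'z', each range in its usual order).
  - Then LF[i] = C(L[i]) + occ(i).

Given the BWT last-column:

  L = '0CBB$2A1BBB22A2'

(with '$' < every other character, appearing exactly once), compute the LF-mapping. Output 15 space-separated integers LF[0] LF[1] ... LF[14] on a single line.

Answer: 1 14 9 10 0 3 7 2 11 12 13 4 5 8 6

Derivation:
Char counts: '$':1, '0':1, '1':1, '2':4, 'A':2, 'B':5, 'C':1
C (first-col start): C('$')=0, C('0')=1, C('1')=2, C('2')=3, C('A')=7, C('B')=9, C('C')=14
L[0]='0': occ=0, LF[0]=C('0')+0=1+0=1
L[1]='C': occ=0, LF[1]=C('C')+0=14+0=14
L[2]='B': occ=0, LF[2]=C('B')+0=9+0=9
L[3]='B': occ=1, LF[3]=C('B')+1=9+1=10
L[4]='$': occ=0, LF[4]=C('$')+0=0+0=0
L[5]='2': occ=0, LF[5]=C('2')+0=3+0=3
L[6]='A': occ=0, LF[6]=C('A')+0=7+0=7
L[7]='1': occ=0, LF[7]=C('1')+0=2+0=2
L[8]='B': occ=2, LF[8]=C('B')+2=9+2=11
L[9]='B': occ=3, LF[9]=C('B')+3=9+3=12
L[10]='B': occ=4, LF[10]=C('B')+4=9+4=13
L[11]='2': occ=1, LF[11]=C('2')+1=3+1=4
L[12]='2': occ=2, LF[12]=C('2')+2=3+2=5
L[13]='A': occ=1, LF[13]=C('A')+1=7+1=8
L[14]='2': occ=3, LF[14]=C('2')+3=3+3=6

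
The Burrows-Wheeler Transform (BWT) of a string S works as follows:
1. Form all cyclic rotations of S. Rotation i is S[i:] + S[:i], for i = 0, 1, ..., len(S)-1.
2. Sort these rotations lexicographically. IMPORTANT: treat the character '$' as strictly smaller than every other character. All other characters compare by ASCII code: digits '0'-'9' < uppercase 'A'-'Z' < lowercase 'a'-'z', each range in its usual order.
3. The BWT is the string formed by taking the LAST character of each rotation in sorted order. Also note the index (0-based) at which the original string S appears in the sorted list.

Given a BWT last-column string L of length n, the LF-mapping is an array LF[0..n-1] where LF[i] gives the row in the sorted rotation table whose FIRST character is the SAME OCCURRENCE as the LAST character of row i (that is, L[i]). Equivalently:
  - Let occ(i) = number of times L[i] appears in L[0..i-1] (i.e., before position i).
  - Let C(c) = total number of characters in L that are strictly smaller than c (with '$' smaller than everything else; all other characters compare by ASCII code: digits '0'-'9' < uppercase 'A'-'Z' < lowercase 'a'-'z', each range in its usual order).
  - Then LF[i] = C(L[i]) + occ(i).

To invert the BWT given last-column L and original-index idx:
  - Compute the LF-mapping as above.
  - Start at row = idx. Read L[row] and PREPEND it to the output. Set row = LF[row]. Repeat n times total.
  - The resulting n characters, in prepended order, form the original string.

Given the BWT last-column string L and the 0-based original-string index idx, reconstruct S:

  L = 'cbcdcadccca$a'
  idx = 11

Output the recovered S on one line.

LF mapping: 5 4 6 11 7 1 12 8 9 10 2 0 3
Walk LF starting at row 11, prepending L[row]:
  step 1: row=11, L[11]='$', prepend. Next row=LF[11]=0
  step 2: row=0, L[0]='c', prepend. Next row=LF[0]=5
  step 3: row=5, L[5]='a', prepend. Next row=LF[5]=1
  step 4: row=1, L[1]='b', prepend. Next row=LF[1]=4
  step 5: row=4, L[4]='c', prepend. Next row=LF[4]=7
  step 6: row=7, L[7]='c', prepend. Next row=LF[7]=8
  step 7: row=8, L[8]='c', prepend. Next row=LF[8]=9
  step 8: row=9, L[9]='c', prepend. Next row=LF[9]=10
  step 9: row=10, L[10]='a', prepend. Next row=LF[10]=2
  step 10: row=2, L[2]='c', prepend. Next row=LF[2]=6
  step 11: row=6, L[6]='d', prepend. Next row=LF[6]=12
  step 12: row=12, L[12]='a', prepend. Next row=LF[12]=3
  step 13: row=3, L[3]='d', prepend. Next row=LF[3]=11
Reversed output: dadcaccccbac$

Answer: dadcaccccbac$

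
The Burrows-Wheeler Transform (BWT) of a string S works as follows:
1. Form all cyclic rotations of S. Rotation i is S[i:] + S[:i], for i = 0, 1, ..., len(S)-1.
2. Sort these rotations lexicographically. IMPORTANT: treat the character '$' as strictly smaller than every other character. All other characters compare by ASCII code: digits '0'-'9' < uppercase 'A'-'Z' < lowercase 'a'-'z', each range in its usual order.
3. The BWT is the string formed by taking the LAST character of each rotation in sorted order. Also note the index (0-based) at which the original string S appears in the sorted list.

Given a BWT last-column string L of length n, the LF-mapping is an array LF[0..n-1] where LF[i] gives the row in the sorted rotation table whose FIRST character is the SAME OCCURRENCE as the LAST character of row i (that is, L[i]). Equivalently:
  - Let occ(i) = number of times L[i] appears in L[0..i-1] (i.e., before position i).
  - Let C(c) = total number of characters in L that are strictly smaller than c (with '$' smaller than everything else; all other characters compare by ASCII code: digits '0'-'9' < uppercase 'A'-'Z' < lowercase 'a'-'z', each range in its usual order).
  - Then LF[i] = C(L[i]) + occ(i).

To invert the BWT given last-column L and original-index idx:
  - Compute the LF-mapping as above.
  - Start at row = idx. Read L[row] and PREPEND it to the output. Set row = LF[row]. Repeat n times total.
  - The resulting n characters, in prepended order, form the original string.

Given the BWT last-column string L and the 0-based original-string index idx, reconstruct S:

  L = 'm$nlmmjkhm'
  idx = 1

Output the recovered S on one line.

Answer: hmnjmlkmm$

Derivation:
LF mapping: 5 0 9 4 6 7 2 3 1 8
Walk LF starting at row 1, prepending L[row]:
  step 1: row=1, L[1]='$', prepend. Next row=LF[1]=0
  step 2: row=0, L[0]='m', prepend. Next row=LF[0]=5
  step 3: row=5, L[5]='m', prepend. Next row=LF[5]=7
  step 4: row=7, L[7]='k', prepend. Next row=LF[7]=3
  step 5: row=3, L[3]='l', prepend. Next row=LF[3]=4
  step 6: row=4, L[4]='m', prepend. Next row=LF[4]=6
  step 7: row=6, L[6]='j', prepend. Next row=LF[6]=2
  step 8: row=2, L[2]='n', prepend. Next row=LF[2]=9
  step 9: row=9, L[9]='m', prepend. Next row=LF[9]=8
  step 10: row=8, L[8]='h', prepend. Next row=LF[8]=1
Reversed output: hmnjmlkmm$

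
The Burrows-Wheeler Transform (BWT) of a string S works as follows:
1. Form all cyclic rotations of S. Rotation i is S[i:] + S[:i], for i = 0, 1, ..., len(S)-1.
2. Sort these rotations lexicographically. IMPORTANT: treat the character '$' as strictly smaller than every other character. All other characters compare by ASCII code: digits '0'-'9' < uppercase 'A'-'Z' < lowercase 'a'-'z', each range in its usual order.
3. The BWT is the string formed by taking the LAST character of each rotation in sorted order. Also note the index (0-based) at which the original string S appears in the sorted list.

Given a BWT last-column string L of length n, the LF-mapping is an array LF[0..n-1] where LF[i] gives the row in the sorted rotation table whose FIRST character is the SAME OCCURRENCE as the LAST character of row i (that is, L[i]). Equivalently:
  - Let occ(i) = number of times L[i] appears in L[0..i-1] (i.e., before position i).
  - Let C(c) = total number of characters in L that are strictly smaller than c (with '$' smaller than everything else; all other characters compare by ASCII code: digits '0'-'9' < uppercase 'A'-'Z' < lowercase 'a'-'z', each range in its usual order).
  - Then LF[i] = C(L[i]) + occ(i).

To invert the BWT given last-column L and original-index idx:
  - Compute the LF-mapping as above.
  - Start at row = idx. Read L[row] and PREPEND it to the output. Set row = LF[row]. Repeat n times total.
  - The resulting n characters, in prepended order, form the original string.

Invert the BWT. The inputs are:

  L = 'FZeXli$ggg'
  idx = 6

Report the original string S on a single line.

LF mapping: 1 3 4 2 9 8 0 5 6 7
Walk LF starting at row 6, prepending L[row]:
  step 1: row=6, L[6]='$', prepend. Next row=LF[6]=0
  step 2: row=0, L[0]='F', prepend. Next row=LF[0]=1
  step 3: row=1, L[1]='Z', prepend. Next row=LF[1]=3
  step 4: row=3, L[3]='X', prepend. Next row=LF[3]=2
  step 5: row=2, L[2]='e', prepend. Next row=LF[2]=4
  step 6: row=4, L[4]='l', prepend. Next row=LF[4]=9
  step 7: row=9, L[9]='g', prepend. Next row=LF[9]=7
  step 8: row=7, L[7]='g', prepend. Next row=LF[7]=5
  step 9: row=5, L[5]='i', prepend. Next row=LF[5]=8
  step 10: row=8, L[8]='g', prepend. Next row=LF[8]=6
Reversed output: giggleXZF$

Answer: giggleXZF$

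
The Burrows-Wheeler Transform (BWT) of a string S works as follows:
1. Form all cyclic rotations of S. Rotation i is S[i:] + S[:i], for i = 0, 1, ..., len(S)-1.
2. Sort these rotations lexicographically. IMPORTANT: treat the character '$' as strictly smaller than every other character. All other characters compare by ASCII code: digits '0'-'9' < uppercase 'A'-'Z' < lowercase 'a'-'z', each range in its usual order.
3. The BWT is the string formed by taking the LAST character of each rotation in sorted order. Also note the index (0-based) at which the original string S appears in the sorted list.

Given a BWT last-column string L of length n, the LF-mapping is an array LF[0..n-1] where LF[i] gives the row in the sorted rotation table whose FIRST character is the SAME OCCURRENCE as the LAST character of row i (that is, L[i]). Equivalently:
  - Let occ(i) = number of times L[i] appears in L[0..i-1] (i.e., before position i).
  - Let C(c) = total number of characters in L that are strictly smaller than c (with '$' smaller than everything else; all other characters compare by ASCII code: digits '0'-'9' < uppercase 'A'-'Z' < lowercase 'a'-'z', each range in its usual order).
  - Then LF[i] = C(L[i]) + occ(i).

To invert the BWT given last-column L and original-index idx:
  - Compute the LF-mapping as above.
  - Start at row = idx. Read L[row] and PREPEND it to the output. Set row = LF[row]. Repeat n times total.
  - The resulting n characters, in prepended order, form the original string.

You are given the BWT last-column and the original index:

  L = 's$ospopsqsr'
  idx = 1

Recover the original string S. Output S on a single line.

LF mapping: 7 0 1 8 3 2 4 9 5 10 6
Walk LF starting at row 1, prepending L[row]:
  step 1: row=1, L[1]='$', prepend. Next row=LF[1]=0
  step 2: row=0, L[0]='s', prepend. Next row=LF[0]=7
  step 3: row=7, L[7]='s', prepend. Next row=LF[7]=9
  step 4: row=9, L[9]='s', prepend. Next row=LF[9]=10
  step 5: row=10, L[10]='r', prepend. Next row=LF[10]=6
  step 6: row=6, L[6]='p', prepend. Next row=LF[6]=4
  step 7: row=4, L[4]='p', prepend. Next row=LF[4]=3
  step 8: row=3, L[3]='s', prepend. Next row=LF[3]=8
  step 9: row=8, L[8]='q', prepend. Next row=LF[8]=5
  step 10: row=5, L[5]='o', prepend. Next row=LF[5]=2
  step 11: row=2, L[2]='o', prepend. Next row=LF[2]=1
Reversed output: ooqspprsss$

Answer: ooqspprsss$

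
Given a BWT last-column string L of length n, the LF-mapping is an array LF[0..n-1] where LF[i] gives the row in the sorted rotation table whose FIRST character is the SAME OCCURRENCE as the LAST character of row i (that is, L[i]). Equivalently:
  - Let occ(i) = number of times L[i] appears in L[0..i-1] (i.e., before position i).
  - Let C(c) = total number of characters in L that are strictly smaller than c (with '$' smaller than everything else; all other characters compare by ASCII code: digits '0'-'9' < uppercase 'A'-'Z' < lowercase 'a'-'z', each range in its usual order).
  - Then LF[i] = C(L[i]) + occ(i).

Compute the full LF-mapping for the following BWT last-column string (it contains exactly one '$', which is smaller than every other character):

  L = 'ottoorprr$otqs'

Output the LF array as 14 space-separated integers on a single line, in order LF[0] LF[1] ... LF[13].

Answer: 1 11 12 2 3 7 5 8 9 0 4 13 6 10

Derivation:
Char counts: '$':1, 'o':4, 'p':1, 'q':1, 'r':3, 's':1, 't':3
C (first-col start): C('$')=0, C('o')=1, C('p')=5, C('q')=6, C('r')=7, C('s')=10, C('t')=11
L[0]='o': occ=0, LF[0]=C('o')+0=1+0=1
L[1]='t': occ=0, LF[1]=C('t')+0=11+0=11
L[2]='t': occ=1, LF[2]=C('t')+1=11+1=12
L[3]='o': occ=1, LF[3]=C('o')+1=1+1=2
L[4]='o': occ=2, LF[4]=C('o')+2=1+2=3
L[5]='r': occ=0, LF[5]=C('r')+0=7+0=7
L[6]='p': occ=0, LF[6]=C('p')+0=5+0=5
L[7]='r': occ=1, LF[7]=C('r')+1=7+1=8
L[8]='r': occ=2, LF[8]=C('r')+2=7+2=9
L[9]='$': occ=0, LF[9]=C('$')+0=0+0=0
L[10]='o': occ=3, LF[10]=C('o')+3=1+3=4
L[11]='t': occ=2, LF[11]=C('t')+2=11+2=13
L[12]='q': occ=0, LF[12]=C('q')+0=6+0=6
L[13]='s': occ=0, LF[13]=C('s')+0=10+0=10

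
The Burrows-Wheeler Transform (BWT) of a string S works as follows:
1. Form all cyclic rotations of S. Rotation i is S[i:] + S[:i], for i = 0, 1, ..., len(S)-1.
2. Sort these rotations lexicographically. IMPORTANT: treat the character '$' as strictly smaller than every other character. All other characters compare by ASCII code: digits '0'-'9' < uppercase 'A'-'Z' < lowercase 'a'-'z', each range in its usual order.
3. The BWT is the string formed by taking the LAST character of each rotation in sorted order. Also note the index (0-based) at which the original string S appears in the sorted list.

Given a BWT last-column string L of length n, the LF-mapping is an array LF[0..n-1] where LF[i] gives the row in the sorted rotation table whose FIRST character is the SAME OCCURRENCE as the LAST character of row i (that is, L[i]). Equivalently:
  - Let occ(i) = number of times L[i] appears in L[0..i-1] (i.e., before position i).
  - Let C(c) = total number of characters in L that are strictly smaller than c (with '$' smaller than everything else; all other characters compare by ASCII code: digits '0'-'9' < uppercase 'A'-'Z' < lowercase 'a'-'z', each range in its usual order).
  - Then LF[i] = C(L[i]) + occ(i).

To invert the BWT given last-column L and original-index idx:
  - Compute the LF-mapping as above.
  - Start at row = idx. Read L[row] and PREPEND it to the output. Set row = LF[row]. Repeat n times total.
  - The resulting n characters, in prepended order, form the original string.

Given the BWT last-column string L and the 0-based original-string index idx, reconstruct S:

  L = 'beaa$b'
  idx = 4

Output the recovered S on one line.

Answer: beaab$

Derivation:
LF mapping: 3 5 1 2 0 4
Walk LF starting at row 4, prepending L[row]:
  step 1: row=4, L[4]='$', prepend. Next row=LF[4]=0
  step 2: row=0, L[0]='b', prepend. Next row=LF[0]=3
  step 3: row=3, L[3]='a', prepend. Next row=LF[3]=2
  step 4: row=2, L[2]='a', prepend. Next row=LF[2]=1
  step 5: row=1, L[1]='e', prepend. Next row=LF[1]=5
  step 6: row=5, L[5]='b', prepend. Next row=LF[5]=4
Reversed output: beaab$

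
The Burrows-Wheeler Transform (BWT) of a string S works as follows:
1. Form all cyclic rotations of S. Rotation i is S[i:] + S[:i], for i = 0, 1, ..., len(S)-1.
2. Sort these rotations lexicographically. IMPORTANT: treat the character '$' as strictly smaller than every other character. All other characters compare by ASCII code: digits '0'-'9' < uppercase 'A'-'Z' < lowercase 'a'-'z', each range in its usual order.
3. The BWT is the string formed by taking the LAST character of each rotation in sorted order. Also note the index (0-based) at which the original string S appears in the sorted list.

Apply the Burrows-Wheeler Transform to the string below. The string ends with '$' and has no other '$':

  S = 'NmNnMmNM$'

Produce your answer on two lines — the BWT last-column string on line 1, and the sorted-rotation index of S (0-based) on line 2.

All 9 rotations (rotation i = S[i:]+S[:i]):
  rot[0] = NmNnMmNM$
  rot[1] = mNnMmNM$N
  rot[2] = NnMmNM$Nm
  rot[3] = nMmNM$NmN
  rot[4] = MmNM$NmNn
  rot[5] = mNM$NmNnM
  rot[6] = NM$NmNnMm
  rot[7] = M$NmNnMmN
  rot[8] = $NmNnMmNM
Sorted (with $ < everything):
  sorted[0] = $NmNnMmNM  (last char: 'M')
  sorted[1] = M$NmNnMmN  (last char: 'N')
  sorted[2] = MmNM$NmNn  (last char: 'n')
  sorted[3] = NM$NmNnMm  (last char: 'm')
  sorted[4] = NmNnMmNM$  (last char: '$')
  sorted[5] = NnMmNM$Nm  (last char: 'm')
  sorted[6] = mNM$NmNnM  (last char: 'M')
  sorted[7] = mNnMmNM$N  (last char: 'N')
  sorted[8] = nMmNM$NmN  (last char: 'N')
Last column: MNnm$mMNN
Original string S is at sorted index 4

Answer: MNnm$mMNN
4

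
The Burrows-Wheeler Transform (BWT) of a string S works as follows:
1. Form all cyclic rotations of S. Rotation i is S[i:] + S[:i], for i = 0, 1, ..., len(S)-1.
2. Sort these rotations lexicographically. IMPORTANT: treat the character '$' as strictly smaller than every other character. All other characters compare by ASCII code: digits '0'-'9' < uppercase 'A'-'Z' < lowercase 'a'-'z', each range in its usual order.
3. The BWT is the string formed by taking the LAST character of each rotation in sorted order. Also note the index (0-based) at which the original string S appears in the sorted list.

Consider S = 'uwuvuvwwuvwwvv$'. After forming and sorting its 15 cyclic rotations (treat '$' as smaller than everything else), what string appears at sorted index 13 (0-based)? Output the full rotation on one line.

All 15 rotations (rotation i = S[i:]+S[:i]):
  rot[0] = uwuvuvwwuvwwvv$
  rot[1] = wuvuvwwuvwwvv$u
  rot[2] = uvuvwwuvwwvv$uw
  rot[3] = vuvwwuvwwvv$uwu
  rot[4] = uvwwuvwwvv$uwuv
  rot[5] = vwwuvwwvv$uwuvu
  rot[6] = wwuvwwvv$uwuvuv
  rot[7] = wuvwwvv$uwuvuvw
  rot[8] = uvwwvv$uwuvuvww
  rot[9] = vwwvv$uwuvuvwwu
  rot[10] = wwvv$uwuvuvwwuv
  rot[11] = wvv$uwuvuvwwuvw
  rot[12] = vv$uwuvuvwwuvww
  rot[13] = v$uwuvuvwwuvwwv
  rot[14] = $uwuvuvwwuvwwvv
Sorted (with $ < everything):
  sorted[0] = $uwuvuvwwuvwwvv
  sorted[1] = uvuvwwuvwwvv$uw
  sorted[2] = uvwwuvwwvv$uwuv
  sorted[3] = uvwwvv$uwuvuvww
  sorted[4] = uwuvuvwwuvwwvv$
  sorted[5] = v$uwuvuvwwuvwwv
  sorted[6] = vuvwwuvwwvv$uwu
  sorted[7] = vv$uwuvuvwwuvww
  sorted[8] = vwwuvwwvv$uwuvu
  sorted[9] = vwwvv$uwuvuvwwu
  sorted[10] = wuvuvwwuvwwvv$u
  sorted[11] = wuvwwvv$uwuvuvw
  sorted[12] = wvv$uwuvuvwwuvw
  sorted[13] = wwuvwwvv$uwuvuv
  sorted[14] = wwvv$uwuvuvwwuv
sorted[13] = wwuvwwvv$uwuvuv

Answer: wwuvwwvv$uwuvuv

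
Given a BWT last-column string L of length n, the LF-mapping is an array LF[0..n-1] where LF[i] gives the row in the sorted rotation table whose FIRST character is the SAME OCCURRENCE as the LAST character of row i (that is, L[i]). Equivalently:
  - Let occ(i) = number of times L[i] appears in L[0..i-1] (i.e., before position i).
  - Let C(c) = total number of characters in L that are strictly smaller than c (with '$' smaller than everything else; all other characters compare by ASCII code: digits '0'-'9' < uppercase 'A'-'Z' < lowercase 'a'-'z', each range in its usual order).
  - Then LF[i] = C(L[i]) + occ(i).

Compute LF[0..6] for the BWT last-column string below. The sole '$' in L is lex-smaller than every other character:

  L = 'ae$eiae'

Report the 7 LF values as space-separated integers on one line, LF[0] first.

Char counts: '$':1, 'a':2, 'e':3, 'i':1
C (first-col start): C('$')=0, C('a')=1, C('e')=3, C('i')=6
L[0]='a': occ=0, LF[0]=C('a')+0=1+0=1
L[1]='e': occ=0, LF[1]=C('e')+0=3+0=3
L[2]='$': occ=0, LF[2]=C('$')+0=0+0=0
L[3]='e': occ=1, LF[3]=C('e')+1=3+1=4
L[4]='i': occ=0, LF[4]=C('i')+0=6+0=6
L[5]='a': occ=1, LF[5]=C('a')+1=1+1=2
L[6]='e': occ=2, LF[6]=C('e')+2=3+2=5

Answer: 1 3 0 4 6 2 5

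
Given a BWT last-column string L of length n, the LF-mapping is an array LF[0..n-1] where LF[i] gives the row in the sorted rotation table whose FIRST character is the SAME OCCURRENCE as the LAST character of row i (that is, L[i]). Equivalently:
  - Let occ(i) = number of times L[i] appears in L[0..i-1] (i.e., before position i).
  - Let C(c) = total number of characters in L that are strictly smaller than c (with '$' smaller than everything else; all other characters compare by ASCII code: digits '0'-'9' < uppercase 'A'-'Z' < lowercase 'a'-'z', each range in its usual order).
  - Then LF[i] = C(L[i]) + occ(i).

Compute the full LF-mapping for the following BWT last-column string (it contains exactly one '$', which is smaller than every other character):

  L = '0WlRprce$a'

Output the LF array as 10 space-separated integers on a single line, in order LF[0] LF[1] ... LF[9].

Answer: 1 3 7 2 8 9 5 6 0 4

Derivation:
Char counts: '$':1, '0':1, 'R':1, 'W':1, 'a':1, 'c':1, 'e':1, 'l':1, 'p':1, 'r':1
C (first-col start): C('$')=0, C('0')=1, C('R')=2, C('W')=3, C('a')=4, C('c')=5, C('e')=6, C('l')=7, C('p')=8, C('r')=9
L[0]='0': occ=0, LF[0]=C('0')+0=1+0=1
L[1]='W': occ=0, LF[1]=C('W')+0=3+0=3
L[2]='l': occ=0, LF[2]=C('l')+0=7+0=7
L[3]='R': occ=0, LF[3]=C('R')+0=2+0=2
L[4]='p': occ=0, LF[4]=C('p')+0=8+0=8
L[5]='r': occ=0, LF[5]=C('r')+0=9+0=9
L[6]='c': occ=0, LF[6]=C('c')+0=5+0=5
L[7]='e': occ=0, LF[7]=C('e')+0=6+0=6
L[8]='$': occ=0, LF[8]=C('$')+0=0+0=0
L[9]='a': occ=0, LF[9]=C('a')+0=4+0=4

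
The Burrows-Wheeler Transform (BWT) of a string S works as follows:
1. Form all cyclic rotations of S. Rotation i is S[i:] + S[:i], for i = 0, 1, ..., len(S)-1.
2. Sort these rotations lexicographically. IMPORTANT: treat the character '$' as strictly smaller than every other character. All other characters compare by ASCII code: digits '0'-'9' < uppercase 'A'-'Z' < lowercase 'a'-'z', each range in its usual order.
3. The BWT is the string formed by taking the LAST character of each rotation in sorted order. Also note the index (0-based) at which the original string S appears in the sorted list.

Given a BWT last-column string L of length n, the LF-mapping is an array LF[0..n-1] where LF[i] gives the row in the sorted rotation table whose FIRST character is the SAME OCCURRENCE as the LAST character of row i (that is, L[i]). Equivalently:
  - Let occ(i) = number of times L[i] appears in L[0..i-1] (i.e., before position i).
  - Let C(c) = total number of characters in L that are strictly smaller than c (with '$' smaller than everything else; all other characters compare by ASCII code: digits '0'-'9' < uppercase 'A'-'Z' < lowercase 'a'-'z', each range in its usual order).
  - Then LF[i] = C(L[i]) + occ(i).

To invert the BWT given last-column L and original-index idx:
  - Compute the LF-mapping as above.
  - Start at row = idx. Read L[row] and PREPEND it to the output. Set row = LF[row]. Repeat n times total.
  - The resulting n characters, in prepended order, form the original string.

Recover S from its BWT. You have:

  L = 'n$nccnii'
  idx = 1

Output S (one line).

LF mapping: 5 0 6 1 2 7 3 4
Walk LF starting at row 1, prepending L[row]:
  step 1: row=1, L[1]='$', prepend. Next row=LF[1]=0
  step 2: row=0, L[0]='n', prepend. Next row=LF[0]=5
  step 3: row=5, L[5]='n', prepend. Next row=LF[5]=7
  step 4: row=7, L[7]='i', prepend. Next row=LF[7]=4
  step 5: row=4, L[4]='c', prepend. Next row=LF[4]=2
  step 6: row=2, L[2]='n', prepend. Next row=LF[2]=6
  step 7: row=6, L[6]='i', prepend. Next row=LF[6]=3
  step 8: row=3, L[3]='c', prepend. Next row=LF[3]=1
Reversed output: cincinn$

Answer: cincinn$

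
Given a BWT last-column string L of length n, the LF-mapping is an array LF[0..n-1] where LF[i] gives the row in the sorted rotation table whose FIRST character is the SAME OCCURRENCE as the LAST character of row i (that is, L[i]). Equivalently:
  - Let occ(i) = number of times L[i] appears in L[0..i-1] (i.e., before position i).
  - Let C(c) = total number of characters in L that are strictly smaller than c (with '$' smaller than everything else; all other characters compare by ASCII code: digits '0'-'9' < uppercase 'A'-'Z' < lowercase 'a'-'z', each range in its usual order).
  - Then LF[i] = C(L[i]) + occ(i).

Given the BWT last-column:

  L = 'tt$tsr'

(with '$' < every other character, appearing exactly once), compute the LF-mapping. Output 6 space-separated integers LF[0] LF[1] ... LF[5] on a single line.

Answer: 3 4 0 5 2 1

Derivation:
Char counts: '$':1, 'r':1, 's':1, 't':3
C (first-col start): C('$')=0, C('r')=1, C('s')=2, C('t')=3
L[0]='t': occ=0, LF[0]=C('t')+0=3+0=3
L[1]='t': occ=1, LF[1]=C('t')+1=3+1=4
L[2]='$': occ=0, LF[2]=C('$')+0=0+0=0
L[3]='t': occ=2, LF[3]=C('t')+2=3+2=5
L[4]='s': occ=0, LF[4]=C('s')+0=2+0=2
L[5]='r': occ=0, LF[5]=C('r')+0=1+0=1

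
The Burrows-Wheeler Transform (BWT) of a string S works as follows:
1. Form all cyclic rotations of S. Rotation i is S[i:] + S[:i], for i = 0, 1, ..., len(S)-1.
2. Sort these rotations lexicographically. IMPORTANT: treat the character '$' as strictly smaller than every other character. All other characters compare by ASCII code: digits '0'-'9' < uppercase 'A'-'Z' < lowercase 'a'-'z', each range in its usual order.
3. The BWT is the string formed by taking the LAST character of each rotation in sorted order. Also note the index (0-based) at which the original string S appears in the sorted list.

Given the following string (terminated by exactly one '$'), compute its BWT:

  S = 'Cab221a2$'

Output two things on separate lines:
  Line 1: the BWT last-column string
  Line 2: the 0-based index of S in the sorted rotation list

Answer: 22a2b$1Ca
5

Derivation:
All 9 rotations (rotation i = S[i:]+S[:i]):
  rot[0] = Cab221a2$
  rot[1] = ab221a2$C
  rot[2] = b221a2$Ca
  rot[3] = 221a2$Cab
  rot[4] = 21a2$Cab2
  rot[5] = 1a2$Cab22
  rot[6] = a2$Cab221
  rot[7] = 2$Cab221a
  rot[8] = $Cab221a2
Sorted (with $ < everything):
  sorted[0] = $Cab221a2  (last char: '2')
  sorted[1] = 1a2$Cab22  (last char: '2')
  sorted[2] = 2$Cab221a  (last char: 'a')
  sorted[3] = 21a2$Cab2  (last char: '2')
  sorted[4] = 221a2$Cab  (last char: 'b')
  sorted[5] = Cab221a2$  (last char: '$')
  sorted[6] = a2$Cab221  (last char: '1')
  sorted[7] = ab221a2$C  (last char: 'C')
  sorted[8] = b221a2$Ca  (last char: 'a')
Last column: 22a2b$1Ca
Original string S is at sorted index 5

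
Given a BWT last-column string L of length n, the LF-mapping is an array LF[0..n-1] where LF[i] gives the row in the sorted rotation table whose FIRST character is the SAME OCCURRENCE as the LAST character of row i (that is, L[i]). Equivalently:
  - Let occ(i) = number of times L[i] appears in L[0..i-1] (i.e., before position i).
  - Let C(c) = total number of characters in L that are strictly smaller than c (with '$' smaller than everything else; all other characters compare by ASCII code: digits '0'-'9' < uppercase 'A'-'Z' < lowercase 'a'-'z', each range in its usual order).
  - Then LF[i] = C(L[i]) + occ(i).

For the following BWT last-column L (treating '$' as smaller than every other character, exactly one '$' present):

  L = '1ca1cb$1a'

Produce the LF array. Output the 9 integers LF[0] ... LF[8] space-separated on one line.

Answer: 1 7 4 2 8 6 0 3 5

Derivation:
Char counts: '$':1, '1':3, 'a':2, 'b':1, 'c':2
C (first-col start): C('$')=0, C('1')=1, C('a')=4, C('b')=6, C('c')=7
L[0]='1': occ=0, LF[0]=C('1')+0=1+0=1
L[1]='c': occ=0, LF[1]=C('c')+0=7+0=7
L[2]='a': occ=0, LF[2]=C('a')+0=4+0=4
L[3]='1': occ=1, LF[3]=C('1')+1=1+1=2
L[4]='c': occ=1, LF[4]=C('c')+1=7+1=8
L[5]='b': occ=0, LF[5]=C('b')+0=6+0=6
L[6]='$': occ=0, LF[6]=C('$')+0=0+0=0
L[7]='1': occ=2, LF[7]=C('1')+2=1+2=3
L[8]='a': occ=1, LF[8]=C('a')+1=4+1=5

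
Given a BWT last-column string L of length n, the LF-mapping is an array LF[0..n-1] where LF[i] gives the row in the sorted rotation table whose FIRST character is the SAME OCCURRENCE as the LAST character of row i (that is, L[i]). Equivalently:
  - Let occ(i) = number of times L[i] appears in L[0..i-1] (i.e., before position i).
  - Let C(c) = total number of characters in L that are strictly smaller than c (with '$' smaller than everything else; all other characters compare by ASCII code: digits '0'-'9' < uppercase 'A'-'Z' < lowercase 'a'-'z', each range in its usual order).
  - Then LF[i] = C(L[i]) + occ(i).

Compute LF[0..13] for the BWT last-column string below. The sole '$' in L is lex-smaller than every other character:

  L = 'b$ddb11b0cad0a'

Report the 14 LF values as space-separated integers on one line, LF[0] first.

Char counts: '$':1, '0':2, '1':2, 'a':2, 'b':3, 'c':1, 'd':3
C (first-col start): C('$')=0, C('0')=1, C('1')=3, C('a')=5, C('b')=7, C('c')=10, C('d')=11
L[0]='b': occ=0, LF[0]=C('b')+0=7+0=7
L[1]='$': occ=0, LF[1]=C('$')+0=0+0=0
L[2]='d': occ=0, LF[2]=C('d')+0=11+0=11
L[3]='d': occ=1, LF[3]=C('d')+1=11+1=12
L[4]='b': occ=1, LF[4]=C('b')+1=7+1=8
L[5]='1': occ=0, LF[5]=C('1')+0=3+0=3
L[6]='1': occ=1, LF[6]=C('1')+1=3+1=4
L[7]='b': occ=2, LF[7]=C('b')+2=7+2=9
L[8]='0': occ=0, LF[8]=C('0')+0=1+0=1
L[9]='c': occ=0, LF[9]=C('c')+0=10+0=10
L[10]='a': occ=0, LF[10]=C('a')+0=5+0=5
L[11]='d': occ=2, LF[11]=C('d')+2=11+2=13
L[12]='0': occ=1, LF[12]=C('0')+1=1+1=2
L[13]='a': occ=1, LF[13]=C('a')+1=5+1=6

Answer: 7 0 11 12 8 3 4 9 1 10 5 13 2 6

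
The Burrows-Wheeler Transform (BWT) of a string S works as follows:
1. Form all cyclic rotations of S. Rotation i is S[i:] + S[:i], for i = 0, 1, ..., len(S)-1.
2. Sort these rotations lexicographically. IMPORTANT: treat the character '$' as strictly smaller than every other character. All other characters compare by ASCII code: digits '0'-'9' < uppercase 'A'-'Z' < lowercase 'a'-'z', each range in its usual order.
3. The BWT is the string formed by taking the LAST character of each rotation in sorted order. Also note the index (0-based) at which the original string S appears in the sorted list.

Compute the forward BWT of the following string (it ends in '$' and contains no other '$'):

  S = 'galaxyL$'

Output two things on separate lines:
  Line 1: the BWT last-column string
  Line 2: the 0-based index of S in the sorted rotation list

All 8 rotations (rotation i = S[i:]+S[:i]):
  rot[0] = galaxyL$
  rot[1] = alaxyL$g
  rot[2] = laxyL$ga
  rot[3] = axyL$gal
  rot[4] = xyL$gala
  rot[5] = yL$galax
  rot[6] = L$galaxy
  rot[7] = $galaxyL
Sorted (with $ < everything):
  sorted[0] = $galaxyL  (last char: 'L')
  sorted[1] = L$galaxy  (last char: 'y')
  sorted[2] = alaxyL$g  (last char: 'g')
  sorted[3] = axyL$gal  (last char: 'l')
  sorted[4] = galaxyL$  (last char: '$')
  sorted[5] = laxyL$ga  (last char: 'a')
  sorted[6] = xyL$gala  (last char: 'a')
  sorted[7] = yL$galax  (last char: 'x')
Last column: Lygl$aax
Original string S is at sorted index 4

Answer: Lygl$aax
4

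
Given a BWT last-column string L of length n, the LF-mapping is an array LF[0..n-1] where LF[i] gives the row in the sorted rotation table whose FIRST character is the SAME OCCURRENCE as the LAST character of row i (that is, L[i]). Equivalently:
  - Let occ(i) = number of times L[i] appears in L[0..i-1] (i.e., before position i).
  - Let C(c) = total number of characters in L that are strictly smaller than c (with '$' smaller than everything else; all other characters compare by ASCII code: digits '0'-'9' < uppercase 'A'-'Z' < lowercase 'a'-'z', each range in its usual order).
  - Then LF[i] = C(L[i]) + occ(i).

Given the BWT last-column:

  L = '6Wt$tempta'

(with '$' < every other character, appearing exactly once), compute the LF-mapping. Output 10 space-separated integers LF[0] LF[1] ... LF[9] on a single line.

Answer: 1 2 7 0 8 4 5 6 9 3

Derivation:
Char counts: '$':1, '6':1, 'W':1, 'a':1, 'e':1, 'm':1, 'p':1, 't':3
C (first-col start): C('$')=0, C('6')=1, C('W')=2, C('a')=3, C('e')=4, C('m')=5, C('p')=6, C('t')=7
L[0]='6': occ=0, LF[0]=C('6')+0=1+0=1
L[1]='W': occ=0, LF[1]=C('W')+0=2+0=2
L[2]='t': occ=0, LF[2]=C('t')+0=7+0=7
L[3]='$': occ=0, LF[3]=C('$')+0=0+0=0
L[4]='t': occ=1, LF[4]=C('t')+1=7+1=8
L[5]='e': occ=0, LF[5]=C('e')+0=4+0=4
L[6]='m': occ=0, LF[6]=C('m')+0=5+0=5
L[7]='p': occ=0, LF[7]=C('p')+0=6+0=6
L[8]='t': occ=2, LF[8]=C('t')+2=7+2=9
L[9]='a': occ=0, LF[9]=C('a')+0=3+0=3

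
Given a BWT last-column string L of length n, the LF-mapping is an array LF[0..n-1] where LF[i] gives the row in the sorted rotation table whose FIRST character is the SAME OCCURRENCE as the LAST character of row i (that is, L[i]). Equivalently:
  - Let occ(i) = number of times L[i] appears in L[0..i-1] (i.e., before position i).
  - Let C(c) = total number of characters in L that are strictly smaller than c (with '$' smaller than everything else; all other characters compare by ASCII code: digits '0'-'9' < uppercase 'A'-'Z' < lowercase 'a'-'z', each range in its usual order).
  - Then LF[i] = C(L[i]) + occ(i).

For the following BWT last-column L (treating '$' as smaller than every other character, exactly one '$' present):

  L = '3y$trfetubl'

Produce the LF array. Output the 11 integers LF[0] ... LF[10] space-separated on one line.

Answer: 1 10 0 7 6 4 3 8 9 2 5

Derivation:
Char counts: '$':1, '3':1, 'b':1, 'e':1, 'f':1, 'l':1, 'r':1, 't':2, 'u':1, 'y':1
C (first-col start): C('$')=0, C('3')=1, C('b')=2, C('e')=3, C('f')=4, C('l')=5, C('r')=6, C('t')=7, C('u')=9, C('y')=10
L[0]='3': occ=0, LF[0]=C('3')+0=1+0=1
L[1]='y': occ=0, LF[1]=C('y')+0=10+0=10
L[2]='$': occ=0, LF[2]=C('$')+0=0+0=0
L[3]='t': occ=0, LF[3]=C('t')+0=7+0=7
L[4]='r': occ=0, LF[4]=C('r')+0=6+0=6
L[5]='f': occ=0, LF[5]=C('f')+0=4+0=4
L[6]='e': occ=0, LF[6]=C('e')+0=3+0=3
L[7]='t': occ=1, LF[7]=C('t')+1=7+1=8
L[8]='u': occ=0, LF[8]=C('u')+0=9+0=9
L[9]='b': occ=0, LF[9]=C('b')+0=2+0=2
L[10]='l': occ=0, LF[10]=C('l')+0=5+0=5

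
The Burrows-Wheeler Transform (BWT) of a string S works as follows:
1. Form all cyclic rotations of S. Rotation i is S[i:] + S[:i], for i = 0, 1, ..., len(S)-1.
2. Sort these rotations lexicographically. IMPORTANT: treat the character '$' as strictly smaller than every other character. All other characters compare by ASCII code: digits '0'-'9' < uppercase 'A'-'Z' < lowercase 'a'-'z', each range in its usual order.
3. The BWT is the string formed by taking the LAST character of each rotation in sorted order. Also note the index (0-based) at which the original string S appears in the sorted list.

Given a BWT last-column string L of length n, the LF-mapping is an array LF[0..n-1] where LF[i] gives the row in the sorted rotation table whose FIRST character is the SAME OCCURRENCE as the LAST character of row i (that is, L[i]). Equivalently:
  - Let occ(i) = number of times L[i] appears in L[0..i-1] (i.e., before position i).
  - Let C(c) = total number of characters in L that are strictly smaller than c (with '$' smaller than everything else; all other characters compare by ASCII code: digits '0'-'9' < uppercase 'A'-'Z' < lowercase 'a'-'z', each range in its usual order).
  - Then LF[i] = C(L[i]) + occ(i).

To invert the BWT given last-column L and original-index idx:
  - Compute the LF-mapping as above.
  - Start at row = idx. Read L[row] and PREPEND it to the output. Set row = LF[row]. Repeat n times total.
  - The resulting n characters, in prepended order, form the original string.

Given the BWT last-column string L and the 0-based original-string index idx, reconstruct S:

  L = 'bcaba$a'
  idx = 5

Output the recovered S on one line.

LF mapping: 4 6 1 5 2 0 3
Walk LF starting at row 5, prepending L[row]:
  step 1: row=5, L[5]='$', prepend. Next row=LF[5]=0
  step 2: row=0, L[0]='b', prepend. Next row=LF[0]=4
  step 3: row=4, L[4]='a', prepend. Next row=LF[4]=2
  step 4: row=2, L[2]='a', prepend. Next row=LF[2]=1
  step 5: row=1, L[1]='c', prepend. Next row=LF[1]=6
  step 6: row=6, L[6]='a', prepend. Next row=LF[6]=3
  step 7: row=3, L[3]='b', prepend. Next row=LF[3]=5
Reversed output: bacaab$

Answer: bacaab$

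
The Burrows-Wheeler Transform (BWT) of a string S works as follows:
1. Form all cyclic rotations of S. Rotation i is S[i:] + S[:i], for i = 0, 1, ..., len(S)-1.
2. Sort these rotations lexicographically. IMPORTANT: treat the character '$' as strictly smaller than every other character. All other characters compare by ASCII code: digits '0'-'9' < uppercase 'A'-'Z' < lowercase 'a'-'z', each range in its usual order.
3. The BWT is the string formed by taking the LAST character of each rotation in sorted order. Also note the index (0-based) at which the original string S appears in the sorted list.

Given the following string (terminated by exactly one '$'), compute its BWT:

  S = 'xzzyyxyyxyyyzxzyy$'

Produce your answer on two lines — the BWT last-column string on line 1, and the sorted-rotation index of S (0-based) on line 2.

All 18 rotations (rotation i = S[i:]+S[:i]):
  rot[0] = xzzyyxyyxyyyzxzyy$
  rot[1] = zzyyxyyxyyyzxzyy$x
  rot[2] = zyyxyyxyyyzxzyy$xz
  rot[3] = yyxyyxyyyzxzyy$xzz
  rot[4] = yxyyxyyyzxzyy$xzzy
  rot[5] = xyyxyyyzxzyy$xzzyy
  rot[6] = yyxyyyzxzyy$xzzyyx
  rot[7] = yxyyyzxzyy$xzzyyxy
  rot[8] = xyyyzxzyy$xzzyyxyy
  rot[9] = yyyzxzyy$xzzyyxyyx
  rot[10] = yyzxzyy$xzzyyxyyxy
  rot[11] = yzxzyy$xzzyyxyyxyy
  rot[12] = zxzyy$xzzyyxyyxyyy
  rot[13] = xzyy$xzzyyxyyxyyyz
  rot[14] = zyy$xzzyyxyyxyyyzx
  rot[15] = yy$xzzyyxyyxyyyzxz
  rot[16] = y$xzzyyxyyxyyyzxzy
  rot[17] = $xzzyyxyyxyyyzxzyy
Sorted (with $ < everything):
  sorted[0] = $xzzyyxyyxyyyzxzyy  (last char: 'y')
  sorted[1] = xyyxyyyzxzyy$xzzyy  (last char: 'y')
  sorted[2] = xyyyzxzyy$xzzyyxyy  (last char: 'y')
  sorted[3] = xzyy$xzzyyxyyxyyyz  (last char: 'z')
  sorted[4] = xzzyyxyyxyyyzxzyy$  (last char: '$')
  sorted[5] = y$xzzyyxyyxyyyzxzy  (last char: 'y')
  sorted[6] = yxyyxyyyzxzyy$xzzy  (last char: 'y')
  sorted[7] = yxyyyzxzyy$xzzyyxy  (last char: 'y')
  sorted[8] = yy$xzzyyxyyxyyyzxz  (last char: 'z')
  sorted[9] = yyxyyxyyyzxzyy$xzz  (last char: 'z')
  sorted[10] = yyxyyyzxzyy$xzzyyx  (last char: 'x')
  sorted[11] = yyyzxzyy$xzzyyxyyx  (last char: 'x')
  sorted[12] = yyzxzyy$xzzyyxyyxy  (last char: 'y')
  sorted[13] = yzxzyy$xzzyyxyyxyy  (last char: 'y')
  sorted[14] = zxzyy$xzzyyxyyxyyy  (last char: 'y')
  sorted[15] = zyy$xzzyyxyyxyyyzx  (last char: 'x')
  sorted[16] = zyyxyyxyyyzxzyy$xz  (last char: 'z')
  sorted[17] = zzyyxyyxyyyzxzyy$x  (last char: 'x')
Last column: yyyz$yyyzzxxyyyxzx
Original string S is at sorted index 4

Answer: yyyz$yyyzzxxyyyxzx
4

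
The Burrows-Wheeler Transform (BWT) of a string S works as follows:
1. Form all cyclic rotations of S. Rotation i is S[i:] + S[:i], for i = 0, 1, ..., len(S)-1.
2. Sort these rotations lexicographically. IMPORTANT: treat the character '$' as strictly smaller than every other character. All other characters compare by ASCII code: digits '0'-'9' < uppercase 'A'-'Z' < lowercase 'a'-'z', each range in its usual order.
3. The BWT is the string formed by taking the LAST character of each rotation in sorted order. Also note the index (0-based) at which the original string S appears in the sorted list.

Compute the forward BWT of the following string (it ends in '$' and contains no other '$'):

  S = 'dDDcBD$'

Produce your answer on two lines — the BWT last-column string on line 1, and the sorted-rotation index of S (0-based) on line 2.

All 7 rotations (rotation i = S[i:]+S[:i]):
  rot[0] = dDDcBD$
  rot[1] = DDcBD$d
  rot[2] = DcBD$dD
  rot[3] = cBD$dDD
  rot[4] = BD$dDDc
  rot[5] = D$dDDcB
  rot[6] = $dDDcBD
Sorted (with $ < everything):
  sorted[0] = $dDDcBD  (last char: 'D')
  sorted[1] = BD$dDDc  (last char: 'c')
  sorted[2] = D$dDDcB  (last char: 'B')
  sorted[3] = DDcBD$d  (last char: 'd')
  sorted[4] = DcBD$dD  (last char: 'D')
  sorted[5] = cBD$dDD  (last char: 'D')
  sorted[6] = dDDcBD$  (last char: '$')
Last column: DcBdDD$
Original string S is at sorted index 6

Answer: DcBdDD$
6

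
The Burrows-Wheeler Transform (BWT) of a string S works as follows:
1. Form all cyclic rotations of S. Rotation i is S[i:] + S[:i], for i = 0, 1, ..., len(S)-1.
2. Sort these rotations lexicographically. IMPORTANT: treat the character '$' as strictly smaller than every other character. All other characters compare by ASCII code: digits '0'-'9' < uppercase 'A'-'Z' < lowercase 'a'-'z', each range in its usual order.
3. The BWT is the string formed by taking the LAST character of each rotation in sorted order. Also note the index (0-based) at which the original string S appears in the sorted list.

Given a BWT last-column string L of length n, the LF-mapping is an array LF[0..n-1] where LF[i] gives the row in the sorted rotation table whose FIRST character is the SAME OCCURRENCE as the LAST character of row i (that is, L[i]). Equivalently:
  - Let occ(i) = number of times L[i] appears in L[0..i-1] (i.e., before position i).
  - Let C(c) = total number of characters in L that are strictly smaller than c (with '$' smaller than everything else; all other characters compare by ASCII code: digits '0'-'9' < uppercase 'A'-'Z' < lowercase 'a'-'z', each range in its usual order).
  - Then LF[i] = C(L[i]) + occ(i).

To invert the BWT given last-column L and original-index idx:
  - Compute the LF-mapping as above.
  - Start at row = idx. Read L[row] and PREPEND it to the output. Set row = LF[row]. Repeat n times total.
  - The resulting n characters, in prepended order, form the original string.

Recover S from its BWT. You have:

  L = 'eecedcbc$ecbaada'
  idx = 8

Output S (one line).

LF mapping: 12 13 6 14 10 7 4 8 0 15 9 5 1 2 11 3
Walk LF starting at row 8, prepending L[row]:
  step 1: row=8, L[8]='$', prepend. Next row=LF[8]=0
  step 2: row=0, L[0]='e', prepend. Next row=LF[0]=12
  step 3: row=12, L[12]='a', prepend. Next row=LF[12]=1
  step 4: row=1, L[1]='e', prepend. Next row=LF[1]=13
  step 5: row=13, L[13]='a', prepend. Next row=LF[13]=2
  step 6: row=2, L[2]='c', prepend. Next row=LF[2]=6
  step 7: row=6, L[6]='b', prepend. Next row=LF[6]=4
  step 8: row=4, L[4]='d', prepend. Next row=LF[4]=10
  step 9: row=10, L[10]='c', prepend. Next row=LF[10]=9
  step 10: row=9, L[9]='e', prepend. Next row=LF[9]=15
  step 11: row=15, L[15]='a', prepend. Next row=LF[15]=3
  step 12: row=3, L[3]='e', prepend. Next row=LF[3]=14
  step 13: row=14, L[14]='d', prepend. Next row=LF[14]=11
  step 14: row=11, L[11]='b', prepend. Next row=LF[11]=5
  step 15: row=5, L[5]='c', prepend. Next row=LF[5]=7
  step 16: row=7, L[7]='c', prepend. Next row=LF[7]=8
Reversed output: ccbdeaecdbcaeae$

Answer: ccbdeaecdbcaeae$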